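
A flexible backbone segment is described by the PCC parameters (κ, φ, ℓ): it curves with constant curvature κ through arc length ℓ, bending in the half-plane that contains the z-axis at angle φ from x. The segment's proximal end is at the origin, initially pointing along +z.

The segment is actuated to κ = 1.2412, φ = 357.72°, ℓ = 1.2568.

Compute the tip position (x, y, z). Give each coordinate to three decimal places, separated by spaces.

θ = κ·ℓ = 1.2412 × 1.2568 = 1.55994 rad
ρ = (1 − cos θ)/κ = (1 − 0.01086)/1.2412 = 0.79693
z = sin θ / κ = 0.99994/1.2412 = 0.80562
x = ρ cos φ = 0.79693 × cos(357.72°) = 0.79629
y = ρ sin φ = 0.79693 × sin(357.72°) = -0.03170

0.796 -0.032 0.806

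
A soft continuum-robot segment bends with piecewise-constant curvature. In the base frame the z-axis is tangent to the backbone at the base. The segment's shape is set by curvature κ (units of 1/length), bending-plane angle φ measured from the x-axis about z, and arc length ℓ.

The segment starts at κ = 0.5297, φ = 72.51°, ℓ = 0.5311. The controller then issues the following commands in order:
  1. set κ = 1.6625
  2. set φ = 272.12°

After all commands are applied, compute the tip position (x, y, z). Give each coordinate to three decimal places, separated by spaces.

initial: κ=0.5297, φ=72.51°, ℓ=0.5311
cmd 1: set κ=1.6625 → (κ,φ,ℓ)=(1.6625,72.51°,0.5311) → tip=(0.0660,0.2095,0.4647)
cmd 2: set φ=272.12° → (κ,φ,ℓ)=(1.6625,272.12°,0.5311) → tip=(0.0081,-0.2195,0.4647)

0.008 -0.219 0.465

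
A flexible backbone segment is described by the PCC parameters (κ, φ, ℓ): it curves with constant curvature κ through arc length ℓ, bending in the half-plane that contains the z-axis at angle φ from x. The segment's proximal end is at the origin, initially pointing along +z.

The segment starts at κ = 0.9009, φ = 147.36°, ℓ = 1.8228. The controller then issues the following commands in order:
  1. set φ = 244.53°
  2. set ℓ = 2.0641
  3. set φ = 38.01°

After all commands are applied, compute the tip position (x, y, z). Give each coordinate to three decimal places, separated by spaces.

initial: κ=0.9009, φ=147.36°, ℓ=1.8228
cmd 1: set φ=244.53° → (κ,φ,ℓ)=(0.9009,244.53°,1.8228) → tip=(-0.5114,-1.0736,1.1072)
cmd 2: set ℓ=2.0641 → (κ,φ,ℓ)=(0.9009,244.53°,2.0641) → tip=(-0.6133,-1.2875,1.0640)
cmd 3: set φ=38.01° → (κ,φ,ℓ)=(0.9009,38.01°,2.0641) → tip=(1.1236,0.8782,1.0640)

1.124 0.878 1.064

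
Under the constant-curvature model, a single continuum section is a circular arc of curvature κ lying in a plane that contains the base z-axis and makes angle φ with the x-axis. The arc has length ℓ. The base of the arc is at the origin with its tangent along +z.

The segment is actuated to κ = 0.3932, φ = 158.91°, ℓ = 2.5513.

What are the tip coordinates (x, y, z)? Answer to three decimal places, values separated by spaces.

θ = κ·ℓ = 0.3932 × 2.5513 = 1.00317 rad
ρ = (1 − cos θ)/κ = (1 − 0.53763)/0.3932 = 1.17591
z = sin θ / κ = 0.84318/0.3932 = 2.14441
x = ρ cos φ = 1.17591 × cos(158.91°) = -1.09715
y = ρ sin φ = 1.17591 × sin(158.91°) = 0.42313

-1.097 0.423 2.144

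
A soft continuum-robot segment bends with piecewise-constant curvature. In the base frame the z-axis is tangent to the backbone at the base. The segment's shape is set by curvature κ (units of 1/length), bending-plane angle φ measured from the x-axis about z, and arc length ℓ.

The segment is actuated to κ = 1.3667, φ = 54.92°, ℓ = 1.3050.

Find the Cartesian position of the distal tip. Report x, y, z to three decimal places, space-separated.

θ = κ·ℓ = 1.3667 × 1.3050 = 1.78354 rad
ρ = (1 − cos θ)/κ = (1 − -0.21115)/1.3667 = 0.88618
z = sin θ / κ = 0.97745/1.3667 = 0.71519
x = ρ cos φ = 0.88618 × cos(54.92°) = 0.50931
y = ρ sin φ = 0.88618 × sin(54.92°) = 0.72521

0.509 0.725 0.715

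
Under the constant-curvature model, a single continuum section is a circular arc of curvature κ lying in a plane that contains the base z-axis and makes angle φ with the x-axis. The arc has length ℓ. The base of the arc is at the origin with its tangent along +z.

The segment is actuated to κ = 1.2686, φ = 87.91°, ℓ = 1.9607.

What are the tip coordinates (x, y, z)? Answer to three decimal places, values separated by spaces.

0.052 1.413 0.480

θ = κ·ℓ = 1.2686 × 1.9607 = 2.48734 rad
ρ = (1 − cos θ)/κ = (1 − -0.79351)/1.2686 = 1.41377
z = sin θ / κ = 0.60856/1.2686 = 0.47971
x = ρ cos φ = 1.41377 × cos(87.91°) = 0.05156
y = ρ sin φ = 1.41377 × sin(87.91°) = 1.41283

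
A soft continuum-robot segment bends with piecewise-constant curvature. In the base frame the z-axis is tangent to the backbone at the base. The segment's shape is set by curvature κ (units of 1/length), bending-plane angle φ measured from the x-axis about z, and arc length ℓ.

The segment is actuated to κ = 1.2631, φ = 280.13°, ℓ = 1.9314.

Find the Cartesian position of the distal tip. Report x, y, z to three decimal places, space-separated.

θ = κ·ℓ = 1.2631 × 1.9314 = 2.43955 rad
ρ = (1 − cos θ)/κ = (1 − -0.76353)/1.2631 = 1.39619
z = sin θ / κ = 0.64578/1.2631 = 0.51126
x = ρ cos φ = 1.39619 × cos(280.13°) = 0.24556
y = ρ sin φ = 1.39619 × sin(280.13°) = -1.37442

0.246 -1.374 0.511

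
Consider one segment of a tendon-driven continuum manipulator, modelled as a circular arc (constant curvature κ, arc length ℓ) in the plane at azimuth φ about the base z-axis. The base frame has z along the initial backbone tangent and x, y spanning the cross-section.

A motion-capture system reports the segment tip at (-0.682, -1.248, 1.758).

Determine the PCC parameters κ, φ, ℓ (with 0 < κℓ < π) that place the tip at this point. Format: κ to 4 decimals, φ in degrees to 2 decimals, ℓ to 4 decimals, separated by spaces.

0.5563 241.34 2.4455

ρ = √(x²+y²) = √(-0.682² + -1.248²) = 1.42219
φ = atan2(y, x) mod 360° = atan2(-1.248, -0.682) = 241.3445°
|p|² = ρ² + z² = 1.42219² + 1.758² = 5.11319
κ = 2ρ / |p|² = 2×1.42219 / 5.11319 = 0.55628
θ = 2·atan2(ρ, z) = 2·atan2(1.42219, 1.758) = 1.36039 rad
ℓ = θ/κ = 1.36039/0.55628 = 2.44550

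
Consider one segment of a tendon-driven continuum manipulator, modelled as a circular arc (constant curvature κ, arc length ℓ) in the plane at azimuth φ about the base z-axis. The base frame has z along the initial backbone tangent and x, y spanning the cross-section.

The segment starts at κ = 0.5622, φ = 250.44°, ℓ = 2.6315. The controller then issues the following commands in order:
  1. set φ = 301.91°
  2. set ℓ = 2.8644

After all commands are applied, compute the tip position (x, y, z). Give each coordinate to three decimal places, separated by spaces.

0.977 -1.570 1.777

initial: κ=0.5622, φ=250.44°, ℓ=2.6315
cmd 1: set φ=301.91° → (κ,φ,ℓ)=(0.5622,301.91°,2.6315) → tip=(0.8544,-1.3722,1.7713)
cmd 2: set ℓ=2.8644 → (κ,φ,ℓ)=(0.5622,301.91°,2.8644) → tip=(0.9774,-1.5697,1.7773)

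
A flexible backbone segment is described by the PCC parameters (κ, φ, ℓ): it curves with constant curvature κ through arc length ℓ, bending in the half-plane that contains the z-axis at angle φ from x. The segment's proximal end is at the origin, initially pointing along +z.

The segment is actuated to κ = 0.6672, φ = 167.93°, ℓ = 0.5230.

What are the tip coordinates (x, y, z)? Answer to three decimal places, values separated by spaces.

-0.088 0.019 0.512

θ = κ·ℓ = 0.6672 × 0.5230 = 0.34895 rad
ρ = (1 − cos θ)/κ = (1 − 0.93973)/0.6672 = 0.09033
z = sin θ / κ = 0.34191/0.6672 = 0.51245
x = ρ cos φ = 0.09033 × cos(167.93°) = -0.08833
y = ρ sin φ = 0.09033 × sin(167.93°) = 0.01889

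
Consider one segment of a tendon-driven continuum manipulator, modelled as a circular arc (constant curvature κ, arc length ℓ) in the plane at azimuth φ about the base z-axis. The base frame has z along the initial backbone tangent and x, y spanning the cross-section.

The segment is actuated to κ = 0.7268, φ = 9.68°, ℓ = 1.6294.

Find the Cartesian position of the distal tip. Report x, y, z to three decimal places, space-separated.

θ = κ·ℓ = 0.7268 × 1.6294 = 1.18425 rad
ρ = (1 − cos θ)/κ = (1 − 0.37699)/0.7268 = 0.85719
z = sin θ / κ = 0.92622/0.7268 = 1.27438
x = ρ cos φ = 0.85719 × cos(9.68°) = 0.84499
y = ρ sin φ = 0.85719 × sin(9.68°) = 0.14413

0.845 0.144 1.274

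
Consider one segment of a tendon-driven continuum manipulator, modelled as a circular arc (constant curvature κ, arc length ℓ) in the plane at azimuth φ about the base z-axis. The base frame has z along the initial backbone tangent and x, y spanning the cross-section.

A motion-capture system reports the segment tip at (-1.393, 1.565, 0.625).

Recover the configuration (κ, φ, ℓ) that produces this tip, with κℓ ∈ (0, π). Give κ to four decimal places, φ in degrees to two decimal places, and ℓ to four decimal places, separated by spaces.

0.8766 131.67 2.9225

ρ = √(x²+y²) = √(-1.393² + 1.565²) = 2.09515
φ = atan2(y, x) mod 360° = atan2(1.565, -1.393) = 131.6721°
|p|² = ρ² + z² = 2.09515² + 0.625² = 4.78030
κ = 2ρ / |p|² = 2×2.09515 / 4.78030 = 0.87658
θ = 2·atan2(ρ, z) = 2·atan2(2.09515, 0.625) = 2.56179 rad
ℓ = θ/κ = 2.56179/0.87658 = 2.92248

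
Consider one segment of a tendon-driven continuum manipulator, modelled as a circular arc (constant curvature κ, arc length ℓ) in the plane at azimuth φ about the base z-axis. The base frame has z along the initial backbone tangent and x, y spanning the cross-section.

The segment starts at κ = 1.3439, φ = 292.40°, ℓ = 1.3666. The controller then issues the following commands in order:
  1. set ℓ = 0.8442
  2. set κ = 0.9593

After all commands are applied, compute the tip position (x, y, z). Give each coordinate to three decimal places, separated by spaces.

0.123 -0.299 0.755

initial: κ=1.3439, φ=292.40°, ℓ=1.3666
cmd 1: set ℓ=0.8442 → (κ,φ,ℓ)=(1.3439,292.40°,0.8442) → tip=(0.1637,-0.3972,0.6744)
cmd 2: set κ=0.9593 → (κ,φ,ℓ)=(0.9593,292.40°,0.8442) → tip=(0.1233,-0.2991,0.7549)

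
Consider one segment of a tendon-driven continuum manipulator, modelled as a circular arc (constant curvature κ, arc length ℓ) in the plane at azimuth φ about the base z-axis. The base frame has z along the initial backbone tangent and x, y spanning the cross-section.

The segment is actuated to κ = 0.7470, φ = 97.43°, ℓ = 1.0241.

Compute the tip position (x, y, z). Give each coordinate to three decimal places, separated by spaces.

-0.048 0.370 0.927

θ = κ·ℓ = 0.7470 × 1.0241 = 0.76500 rad
ρ = (1 − cos θ)/κ = (1 − 0.72138)/0.7470 = 0.37298
z = sin θ / κ = 0.69254/0.7470 = 0.92709
x = ρ cos φ = 0.37298 × cos(97.43°) = -0.04823
y = ρ sin φ = 0.37298 × sin(97.43°) = 0.36985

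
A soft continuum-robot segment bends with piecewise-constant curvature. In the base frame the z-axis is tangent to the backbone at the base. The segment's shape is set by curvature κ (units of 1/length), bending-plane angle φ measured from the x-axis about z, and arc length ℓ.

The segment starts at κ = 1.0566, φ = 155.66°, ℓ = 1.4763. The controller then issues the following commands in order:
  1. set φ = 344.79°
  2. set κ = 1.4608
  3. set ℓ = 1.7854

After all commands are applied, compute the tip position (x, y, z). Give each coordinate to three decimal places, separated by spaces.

1.229 -0.334 0.348

initial: κ=1.0566, φ=155.66°, ℓ=1.4763
cmd 1: set φ=344.79° → (κ,φ,ℓ)=(1.0566,344.79°,1.4763) → tip=(0.9033,-0.2456,0.9464)
cmd 2: set κ=1.4608 → (κ,φ,ℓ)=(1.4608,344.79°,1.4763) → tip=(1.0258,-0.2789,0.5704)
cmd 3: set ℓ=1.7854 → (κ,φ,ℓ)=(1.4608,344.79°,1.7854) → tip=(1.2294,-0.3342,0.3481)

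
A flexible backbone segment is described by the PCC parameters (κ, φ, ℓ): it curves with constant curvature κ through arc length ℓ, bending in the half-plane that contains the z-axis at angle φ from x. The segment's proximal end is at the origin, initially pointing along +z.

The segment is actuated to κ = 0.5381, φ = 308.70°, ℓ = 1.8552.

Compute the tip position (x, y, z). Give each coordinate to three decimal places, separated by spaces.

0.532 -0.665 1.562

θ = κ·ℓ = 0.5381 × 1.8552 = 0.99828 rad
ρ = (1 − cos θ)/κ = (1 − 0.54175)/0.5381 = 0.85161
z = sin θ / κ = 0.84054/0.5381 = 1.56206
x = ρ cos φ = 0.85161 × cos(308.70°) = 0.53247
y = ρ sin φ = 0.85161 × sin(308.70°) = -0.66463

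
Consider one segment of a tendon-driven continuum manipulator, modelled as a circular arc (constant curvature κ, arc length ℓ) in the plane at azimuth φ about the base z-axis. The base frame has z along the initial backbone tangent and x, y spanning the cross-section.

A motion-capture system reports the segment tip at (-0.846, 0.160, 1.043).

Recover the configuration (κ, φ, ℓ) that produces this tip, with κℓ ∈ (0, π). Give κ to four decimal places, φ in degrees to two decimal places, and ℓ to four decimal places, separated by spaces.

ρ = √(x²+y²) = √(-0.846² + 0.160²) = 0.86100
φ = atan2(y, x) mod 360° = atan2(0.160, -0.846) = 169.2904°
|p|² = ρ² + z² = 0.86100² + 1.043² = 1.82916
κ = 2ρ / |p|² = 2×0.86100 / 1.82916 = 0.94141
θ = 2·atan2(ρ, z) = 2·atan2(0.86100, 1.043) = 1.38020 rad
ℓ = θ/κ = 1.38020/0.94141 = 1.46609

0.9414 169.29 1.4661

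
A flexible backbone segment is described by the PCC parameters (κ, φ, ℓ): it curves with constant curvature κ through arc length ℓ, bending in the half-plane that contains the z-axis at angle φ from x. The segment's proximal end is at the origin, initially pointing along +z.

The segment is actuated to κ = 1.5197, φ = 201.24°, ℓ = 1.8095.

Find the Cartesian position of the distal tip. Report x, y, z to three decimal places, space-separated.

θ = κ·ℓ = 1.5197 × 1.8095 = 2.74990 rad
ρ = (1 − cos θ)/κ = (1 − -0.92426)/1.5197 = 1.26621
z = sin θ / κ = 0.38176/1.5197 = 0.25120
x = ρ cos φ = 1.26621 × cos(201.24°) = -1.18020
y = ρ sin φ = 1.26621 × sin(201.24°) = -0.45872

-1.180 -0.459 0.251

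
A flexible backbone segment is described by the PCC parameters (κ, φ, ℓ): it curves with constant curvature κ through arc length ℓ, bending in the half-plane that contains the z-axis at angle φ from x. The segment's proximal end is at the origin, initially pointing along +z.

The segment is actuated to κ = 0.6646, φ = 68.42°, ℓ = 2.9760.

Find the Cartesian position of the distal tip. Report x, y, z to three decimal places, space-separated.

0.773 1.953 1.382

θ = κ·ℓ = 0.6646 × 2.9760 = 1.97785 rad
ρ = (1 − cos θ)/κ = (1 − -0.39591)/0.6646 = 2.10037
z = sin θ / κ = 0.91829/0.6646 = 1.38172
x = ρ cos φ = 2.10037 × cos(68.42°) = 0.77252
y = ρ sin φ = 2.10037 × sin(68.42°) = 1.95314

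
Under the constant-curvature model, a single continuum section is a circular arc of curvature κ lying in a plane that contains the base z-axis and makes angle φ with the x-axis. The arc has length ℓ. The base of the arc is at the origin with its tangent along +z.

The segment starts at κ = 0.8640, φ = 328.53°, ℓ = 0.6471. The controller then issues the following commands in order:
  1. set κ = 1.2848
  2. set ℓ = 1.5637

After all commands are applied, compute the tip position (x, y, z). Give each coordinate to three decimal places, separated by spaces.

0.946 -0.579 0.705

initial: κ=0.8640, φ=328.53°, ℓ=0.6471
cmd 1: set κ=1.2848 → (κ,φ,ℓ)=(1.2848,328.53°,0.6471) → tip=(0.2165,-0.1325,0.5751)
cmd 2: set ℓ=1.5637 → (κ,φ,ℓ)=(1.2848,328.53°,1.5637) → tip=(0.9456,-0.5788,0.7048)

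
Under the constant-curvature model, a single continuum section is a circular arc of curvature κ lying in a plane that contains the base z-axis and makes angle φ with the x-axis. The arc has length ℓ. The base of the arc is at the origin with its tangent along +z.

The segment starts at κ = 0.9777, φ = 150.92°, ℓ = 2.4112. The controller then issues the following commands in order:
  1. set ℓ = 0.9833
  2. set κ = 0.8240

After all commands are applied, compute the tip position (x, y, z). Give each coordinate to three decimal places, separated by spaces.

initial: κ=0.9777, φ=150.92°, ℓ=2.4112
cmd 1: set ℓ=0.9833 → (κ,φ,ℓ)=(0.9777,150.92°,0.9833) → tip=(-0.3822,0.2126,0.8387)
cmd 2: set κ=0.8240 → (κ,φ,ℓ)=(0.8240,150.92°,0.9833) → tip=(-0.3295,0.1832,0.8792)

-0.330 0.183 0.879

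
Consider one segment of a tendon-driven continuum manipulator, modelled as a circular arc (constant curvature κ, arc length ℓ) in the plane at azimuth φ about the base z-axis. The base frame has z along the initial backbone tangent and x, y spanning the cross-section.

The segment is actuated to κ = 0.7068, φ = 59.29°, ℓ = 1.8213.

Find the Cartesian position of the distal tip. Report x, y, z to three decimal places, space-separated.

0.520 0.876 1.358

θ = κ·ℓ = 0.7068 × 1.8213 = 1.28729 rad
ρ = (1 − cos θ)/κ = (1 − 0.27972)/0.7068 = 1.01907
z = sin θ / κ = 0.96008/0.7068 = 1.35835
x = ρ cos φ = 1.01907 × cos(59.29°) = 0.52043
y = ρ sin φ = 1.01907 × sin(59.29°) = 0.87616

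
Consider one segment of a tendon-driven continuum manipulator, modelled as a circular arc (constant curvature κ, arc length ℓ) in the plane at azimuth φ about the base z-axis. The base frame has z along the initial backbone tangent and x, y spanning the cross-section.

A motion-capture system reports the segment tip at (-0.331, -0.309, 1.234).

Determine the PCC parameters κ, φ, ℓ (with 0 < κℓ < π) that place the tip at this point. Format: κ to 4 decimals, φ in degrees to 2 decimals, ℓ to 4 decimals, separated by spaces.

ρ = √(x²+y²) = √(-0.331² + -0.309²) = 0.45282
φ = atan2(y, x) mod 360° = atan2(-0.309, -0.331) = 223.0312°
|p|² = ρ² + z² = 0.45282² + 1.234² = 1.72780
κ = 2ρ / |p|² = 2×0.45282 / 1.72780 = 0.52415
θ = 2·atan2(ρ, z) = 2·atan2(0.45282, 1.234) = 0.70339 rad
ℓ = θ/κ = 0.70339/0.52415 = 1.34195

0.5242 223.03 1.3420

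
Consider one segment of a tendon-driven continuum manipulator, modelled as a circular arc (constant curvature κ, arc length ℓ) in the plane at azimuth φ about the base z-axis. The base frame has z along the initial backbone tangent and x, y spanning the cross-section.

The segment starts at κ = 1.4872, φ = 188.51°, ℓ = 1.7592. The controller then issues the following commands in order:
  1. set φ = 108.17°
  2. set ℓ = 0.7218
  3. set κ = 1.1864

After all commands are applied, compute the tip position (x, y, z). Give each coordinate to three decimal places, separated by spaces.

initial: κ=1.4872, φ=188.51°, ℓ=1.7592
cmd 1: set φ=108.17° → (κ,φ,ℓ)=(1.4872,108.17°,1.7592) → tip=(-0.3911,1.1916,0.3372)
cmd 2: set ℓ=0.7218 → (κ,φ,ℓ)=(1.4872,108.17°,0.7218) → tip=(-0.1096,0.3341,0.5909)
cmd 3: set κ=1.1864 → (κ,φ,ℓ)=(1.1864,108.17°,0.7218) → tip=(-0.0906,0.2761,0.6368)

-0.091 0.276 0.637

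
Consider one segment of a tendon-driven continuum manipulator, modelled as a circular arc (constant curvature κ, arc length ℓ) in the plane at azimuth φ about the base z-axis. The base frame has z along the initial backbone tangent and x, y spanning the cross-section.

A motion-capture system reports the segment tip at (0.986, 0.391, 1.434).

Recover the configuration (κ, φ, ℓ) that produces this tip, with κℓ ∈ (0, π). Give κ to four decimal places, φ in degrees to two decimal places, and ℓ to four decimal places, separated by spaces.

0.6668 21.63 1.9102

ρ = √(x²+y²) = √(0.986² + 0.391²) = 1.06070
φ = atan2(y, x) mod 360° = atan2(0.391, 0.986) = 21.6309°
|p|² = ρ² + z² = 1.06070² + 1.434² = 3.18143
κ = 2ρ / |p|² = 2×1.06070 / 3.18143 = 0.66680
θ = 2·atan2(ρ, z) = 2·atan2(1.06070, 1.434) = 1.27372 rad
ℓ = θ/κ = 1.27372/0.66680 = 1.91019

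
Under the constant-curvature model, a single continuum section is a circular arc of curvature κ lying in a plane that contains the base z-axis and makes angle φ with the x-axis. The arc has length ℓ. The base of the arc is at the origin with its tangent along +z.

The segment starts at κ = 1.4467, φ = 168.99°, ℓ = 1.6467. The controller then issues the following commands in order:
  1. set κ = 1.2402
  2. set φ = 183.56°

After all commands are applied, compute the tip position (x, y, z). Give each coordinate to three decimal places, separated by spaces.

initial: κ=1.4467, φ=168.99°, ℓ=1.6467
cmd 1: set κ=1.2402 → (κ,φ,ℓ)=(1.2402,168.99°,1.6467) → tip=(-1.1509,0.2239,0.7184)
cmd 2: set φ=183.56° → (κ,φ,ℓ)=(1.2402,183.56°,1.6467) → tip=(-1.1703,-0.0728,0.7184)

-1.170 -0.073 0.718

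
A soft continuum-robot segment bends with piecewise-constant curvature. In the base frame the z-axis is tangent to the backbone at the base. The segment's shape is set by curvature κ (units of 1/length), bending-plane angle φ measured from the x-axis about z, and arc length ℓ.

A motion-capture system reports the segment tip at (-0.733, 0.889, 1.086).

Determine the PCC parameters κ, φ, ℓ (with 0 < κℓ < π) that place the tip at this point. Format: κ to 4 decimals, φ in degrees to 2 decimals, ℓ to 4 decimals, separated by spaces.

ρ = √(x²+y²) = √(-0.733² + 0.889²) = 1.15222
φ = atan2(y, x) mod 360° = atan2(0.889, -0.733) = 129.5063°
|p|² = ρ² + z² = 1.15222² + 1.086² = 2.50701
κ = 2ρ / |p|² = 2×1.15222 / 2.50701 = 0.91920
θ = 2·atan2(ρ, z) = 2·atan2(1.15222, 1.086) = 1.62995 rad
ℓ = θ/κ = 1.62995/0.91920 = 1.77323

0.9192 129.51 1.7732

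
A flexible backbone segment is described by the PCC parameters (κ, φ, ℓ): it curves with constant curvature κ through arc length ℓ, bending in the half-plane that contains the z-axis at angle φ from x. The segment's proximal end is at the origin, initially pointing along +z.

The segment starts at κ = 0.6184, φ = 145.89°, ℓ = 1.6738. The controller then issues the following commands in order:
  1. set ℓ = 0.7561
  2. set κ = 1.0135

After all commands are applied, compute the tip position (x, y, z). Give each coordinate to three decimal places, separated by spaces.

initial: κ=0.6184, φ=145.89°, ℓ=1.6738
cmd 1: set ℓ=0.7561 → (κ,φ,ℓ)=(0.6184,145.89°,0.7561) → tip=(-0.1437,0.0973,0.7288)
cmd 2: set κ=1.0135 → (κ,φ,ℓ)=(1.0135,145.89°,0.7561) → tip=(-0.2284,0.1547,0.6842)

-0.228 0.155 0.684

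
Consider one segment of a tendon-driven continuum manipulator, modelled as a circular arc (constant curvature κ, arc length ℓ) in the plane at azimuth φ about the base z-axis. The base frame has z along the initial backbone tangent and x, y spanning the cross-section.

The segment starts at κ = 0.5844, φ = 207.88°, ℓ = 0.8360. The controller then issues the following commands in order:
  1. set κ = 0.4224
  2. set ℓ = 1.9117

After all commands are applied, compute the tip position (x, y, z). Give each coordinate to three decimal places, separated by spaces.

-0.646 -0.342 1.711

initial: κ=0.5844, φ=207.88°, ℓ=0.8360
cmd 1: set κ=0.4224 → (κ,φ,ℓ)=(0.4224,207.88°,0.8360) → tip=(-0.1291,-0.0683,0.8187)
cmd 2: set ℓ=1.9117 → (κ,φ,ℓ)=(0.4224,207.88°,1.9117) → tip=(-0.6460,-0.3417,1.7106)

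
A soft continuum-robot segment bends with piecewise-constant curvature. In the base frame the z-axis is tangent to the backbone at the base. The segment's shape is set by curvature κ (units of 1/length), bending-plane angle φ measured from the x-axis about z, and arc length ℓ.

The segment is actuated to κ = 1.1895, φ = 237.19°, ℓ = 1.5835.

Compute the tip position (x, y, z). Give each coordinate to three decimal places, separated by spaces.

-0.596 -0.924 0.800

θ = κ·ℓ = 1.1895 × 1.5835 = 1.88357 rad
ρ = (1 − cos θ)/κ = (1 − -0.30770)/1.1895 = 1.09937
z = sin θ / κ = 0.95148/1.1895 = 0.79990
x = ρ cos φ = 1.09937 × cos(237.19°) = -0.59570
y = ρ sin φ = 1.09937 × sin(237.19°) = -0.92399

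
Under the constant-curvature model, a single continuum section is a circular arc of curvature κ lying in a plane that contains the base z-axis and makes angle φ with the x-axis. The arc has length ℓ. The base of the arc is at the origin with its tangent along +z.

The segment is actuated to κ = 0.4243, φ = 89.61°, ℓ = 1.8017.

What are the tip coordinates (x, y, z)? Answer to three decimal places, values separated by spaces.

0.004 0.656 1.631

θ = κ·ℓ = 0.4243 × 1.8017 = 0.76446 rad
ρ = (1 − cos θ)/κ = (1 − 0.72176)/0.4243 = 0.65577
z = sin θ / κ = 0.69215/0.4243 = 1.63127
x = ρ cos φ = 0.65577 × cos(89.61°) = 0.00446
y = ρ sin φ = 0.65577 × sin(89.61°) = 0.65576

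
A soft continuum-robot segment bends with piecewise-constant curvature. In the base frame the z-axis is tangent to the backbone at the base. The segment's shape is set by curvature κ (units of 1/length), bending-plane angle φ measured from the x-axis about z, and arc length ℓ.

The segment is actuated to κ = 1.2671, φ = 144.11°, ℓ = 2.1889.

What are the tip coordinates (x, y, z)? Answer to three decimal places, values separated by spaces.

θ = κ·ℓ = 1.2671 × 2.1889 = 2.77356 rad
ρ = (1 − cos θ)/κ = (1 − -0.93304)/1.2671 = 1.52556
z = sin θ / κ = 0.35979/1.2671 = 0.28394
x = ρ cos φ = 1.52556 × cos(144.11°) = -1.23592
y = ρ sin φ = 1.52556 × sin(144.11°) = 0.89433

-1.236 0.894 0.284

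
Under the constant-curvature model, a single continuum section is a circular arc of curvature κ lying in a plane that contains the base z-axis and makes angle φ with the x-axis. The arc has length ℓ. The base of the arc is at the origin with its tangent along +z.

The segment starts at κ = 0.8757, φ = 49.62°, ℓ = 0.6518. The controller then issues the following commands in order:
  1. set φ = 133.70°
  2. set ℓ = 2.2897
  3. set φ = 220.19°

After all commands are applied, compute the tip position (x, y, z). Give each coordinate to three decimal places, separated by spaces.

initial: κ=0.8757, φ=49.62°, ℓ=0.6518
cmd 1: set φ=133.70° → (κ,φ,ℓ)=(0.8757,133.70°,0.6518) → tip=(-0.1251,0.1309,0.6170)
cmd 2: set ℓ=2.2897 → (κ,φ,ℓ)=(0.8757,133.70°,2.2897) → tip=(-1.1209,1.1730,1.0359)
cmd 3: set φ=220.19° → (κ,φ,ℓ)=(0.8757,220.19°,2.2897) → tip=(-1.2394,-1.0470,1.0359)

-1.239 -1.047 1.036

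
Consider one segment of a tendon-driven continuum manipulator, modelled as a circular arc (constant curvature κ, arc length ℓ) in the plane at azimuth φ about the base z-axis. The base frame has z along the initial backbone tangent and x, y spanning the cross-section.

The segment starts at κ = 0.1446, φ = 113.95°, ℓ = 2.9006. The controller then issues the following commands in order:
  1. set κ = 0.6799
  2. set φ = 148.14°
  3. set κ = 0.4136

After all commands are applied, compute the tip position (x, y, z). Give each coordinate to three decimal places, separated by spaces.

-1.309 0.813 2.253

initial: κ=0.1446, φ=113.95°, ℓ=2.9006
cmd 1: set κ=0.6799 → (κ,φ,ℓ)=(0.6799,113.95°,2.9006) → tip=(-0.8303,1.8692,1.3539)
cmd 2: set φ=148.14° → (κ,φ,ℓ)=(0.6799,148.14°,2.9006) → tip=(-1.7372,1.0796,1.3539)
cmd 3: set κ=0.4136 → (κ,φ,ℓ)=(0.4136,148.14°,2.9006) → tip=(-1.3088,0.8134,2.2532)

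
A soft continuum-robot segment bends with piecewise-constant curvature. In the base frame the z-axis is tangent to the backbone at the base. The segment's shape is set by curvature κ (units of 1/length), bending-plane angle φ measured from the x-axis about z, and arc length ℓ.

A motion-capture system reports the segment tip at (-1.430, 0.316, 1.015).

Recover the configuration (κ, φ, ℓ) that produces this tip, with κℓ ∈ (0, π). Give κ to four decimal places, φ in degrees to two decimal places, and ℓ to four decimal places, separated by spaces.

0.9225 167.54 2.0915

ρ = √(x²+y²) = √(-1.430² + 0.316²) = 1.46450
φ = atan2(y, x) mod 360° = atan2(0.316, -1.430) = 167.5391°
|p|² = ρ² + z² = 1.46450² + 1.015² = 3.17498
κ = 2ρ / |p|² = 2×1.46450 / 3.17498 = 0.92252
θ = 2·atan2(ρ, z) = 2·atan2(1.46450, 1.015) = 1.92947 rad
ℓ = θ/κ = 1.92947/0.92252 = 2.09151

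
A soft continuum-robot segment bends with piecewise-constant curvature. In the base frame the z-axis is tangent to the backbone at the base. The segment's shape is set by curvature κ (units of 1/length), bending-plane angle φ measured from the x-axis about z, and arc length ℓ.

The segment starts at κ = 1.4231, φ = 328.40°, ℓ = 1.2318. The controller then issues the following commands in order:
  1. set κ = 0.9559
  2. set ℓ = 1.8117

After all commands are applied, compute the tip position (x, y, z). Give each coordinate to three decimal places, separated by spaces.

1.034 -0.636 1.033

initial: κ=1.4231, φ=328.40°, ℓ=1.2318
cmd 1: set κ=0.9559 → (κ,φ,ℓ)=(0.9559,328.40°,1.2318) → tip=(0.5495,-0.3381,0.9663)
cmd 2: set ℓ=1.8117 → (κ,φ,ℓ)=(0.9559,328.40°,1.8117) → tip=(1.0339,-0.6360,1.0326)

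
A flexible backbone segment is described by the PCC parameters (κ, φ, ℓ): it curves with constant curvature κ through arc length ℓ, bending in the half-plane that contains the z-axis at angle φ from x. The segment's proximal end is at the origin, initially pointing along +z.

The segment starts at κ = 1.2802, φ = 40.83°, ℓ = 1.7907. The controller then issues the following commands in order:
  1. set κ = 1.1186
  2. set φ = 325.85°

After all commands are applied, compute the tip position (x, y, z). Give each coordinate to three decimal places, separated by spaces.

1.050 -0.712 0.812

initial: κ=1.2802, φ=40.83°, ℓ=1.7907
cmd 1: set κ=1.1186 → (κ,φ,ℓ)=(1.1186,40.83°,1.7907) → tip=(0.9598,0.8294,0.8117)
cmd 2: set φ=325.85° → (κ,φ,ℓ)=(1.1186,325.85°,1.7907) → tip=(1.0498,-0.7121,0.8117)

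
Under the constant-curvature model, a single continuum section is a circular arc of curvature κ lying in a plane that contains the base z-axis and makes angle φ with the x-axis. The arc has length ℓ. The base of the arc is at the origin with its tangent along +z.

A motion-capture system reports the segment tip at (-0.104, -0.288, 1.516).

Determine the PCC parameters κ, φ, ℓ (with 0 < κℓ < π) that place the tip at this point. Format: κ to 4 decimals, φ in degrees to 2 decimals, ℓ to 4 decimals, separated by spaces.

0.2560 250.14 1.5569

ρ = √(x²+y²) = √(-0.104² + -0.288²) = 0.30620
φ = atan2(y, x) mod 360° = atan2(-0.288, -0.104) = 250.1448°
|p|² = ρ² + z² = 0.30620² + 1.516² = 2.39202
κ = 2ρ / |p|² = 2×0.30620 / 2.39202 = 0.25602
θ = 2·atan2(ρ, z) = 2·atan2(0.30620, 1.516) = 0.39860 rad
ℓ = θ/κ = 0.39860/0.25602 = 1.55690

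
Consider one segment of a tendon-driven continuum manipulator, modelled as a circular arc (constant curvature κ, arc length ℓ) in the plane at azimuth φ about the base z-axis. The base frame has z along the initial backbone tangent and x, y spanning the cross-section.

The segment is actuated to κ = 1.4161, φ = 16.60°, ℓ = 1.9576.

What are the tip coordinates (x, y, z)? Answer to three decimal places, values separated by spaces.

θ = κ·ℓ = 1.4161 × 1.9576 = 2.77216 rad
ρ = (1 − cos θ)/κ = (1 − -0.93253)/1.4161 = 1.36469
z = sin θ / κ = 0.36109/1.4161 = 0.25499
x = ρ cos φ = 1.36469 × cos(16.60°) = 1.30781
y = ρ sin φ = 1.36469 × sin(16.60°) = 0.38987

1.308 0.390 0.255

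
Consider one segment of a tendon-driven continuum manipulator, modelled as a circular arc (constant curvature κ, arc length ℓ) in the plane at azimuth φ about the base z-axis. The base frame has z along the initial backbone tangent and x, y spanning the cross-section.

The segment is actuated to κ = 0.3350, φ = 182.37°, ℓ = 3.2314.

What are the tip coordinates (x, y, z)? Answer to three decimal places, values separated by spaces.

-1.583 -0.066 2.636

θ = κ·ℓ = 0.3350 × 3.2314 = 1.08252 rad
ρ = (1 − cos θ)/κ = (1 − 0.46911)/0.3350 = 1.58476
z = sin θ / κ = 0.88314/0.3350 = 2.63625
x = ρ cos φ = 1.58476 × cos(182.37°) = -1.58340
y = ρ sin φ = 1.58476 × sin(182.37°) = -0.06553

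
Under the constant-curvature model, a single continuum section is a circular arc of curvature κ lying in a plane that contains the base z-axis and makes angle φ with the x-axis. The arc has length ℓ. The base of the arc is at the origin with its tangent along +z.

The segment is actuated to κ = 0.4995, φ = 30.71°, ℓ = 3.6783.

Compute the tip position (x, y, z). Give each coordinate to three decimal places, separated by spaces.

2.175 1.292 1.931

θ = κ·ℓ = 0.4995 × 3.6783 = 1.83731 rad
ρ = (1 − cos θ)/κ = (1 − -0.26337)/0.4995 = 2.52927
z = sin θ / κ = 0.96469/0.4995 = 1.93132
x = ρ cos φ = 2.52927 × cos(30.71°) = 2.17457
y = ρ sin φ = 2.52927 × sin(30.71°) = 1.29168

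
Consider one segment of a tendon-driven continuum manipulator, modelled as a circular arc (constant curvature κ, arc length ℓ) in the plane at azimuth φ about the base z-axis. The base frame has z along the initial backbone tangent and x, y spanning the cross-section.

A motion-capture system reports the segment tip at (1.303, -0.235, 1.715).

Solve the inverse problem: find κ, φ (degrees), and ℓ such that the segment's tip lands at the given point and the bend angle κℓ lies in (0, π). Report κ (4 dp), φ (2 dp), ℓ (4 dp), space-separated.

ρ = √(x²+y²) = √(1.303² + -0.235²) = 1.32402
φ = atan2(y, x) mod 360° = atan2(-0.235, 1.303) = 349.7764°
|p|² = ρ² + z² = 1.32402² + 1.715² = 4.69426
κ = 2ρ / |p|² = 2×1.32402 / 4.69426 = 0.56410
θ = 2·atan2(ρ, z) = 2·atan2(1.32402, 1.715) = 1.31490 rad
ℓ = θ/κ = 1.31490/0.56410 = 2.33095

0.5641 349.78 2.3310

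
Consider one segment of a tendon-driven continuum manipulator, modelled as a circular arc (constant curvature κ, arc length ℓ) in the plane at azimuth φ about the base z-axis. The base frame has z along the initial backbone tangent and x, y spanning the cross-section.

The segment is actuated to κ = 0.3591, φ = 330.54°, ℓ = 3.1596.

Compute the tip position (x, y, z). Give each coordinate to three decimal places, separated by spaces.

1.400 -0.791 2.524

θ = κ·ℓ = 0.3591 × 3.1596 = 1.13461 rad
ρ = (1 − cos θ)/κ = (1 − 0.42248)/0.3591 = 1.60823
z = sin θ / κ = 0.90637/0.3591 = 2.52401
x = ρ cos φ = 1.60823 × cos(330.54°) = 1.40029
y = ρ sin φ = 1.60823 × sin(330.54°) = -0.79095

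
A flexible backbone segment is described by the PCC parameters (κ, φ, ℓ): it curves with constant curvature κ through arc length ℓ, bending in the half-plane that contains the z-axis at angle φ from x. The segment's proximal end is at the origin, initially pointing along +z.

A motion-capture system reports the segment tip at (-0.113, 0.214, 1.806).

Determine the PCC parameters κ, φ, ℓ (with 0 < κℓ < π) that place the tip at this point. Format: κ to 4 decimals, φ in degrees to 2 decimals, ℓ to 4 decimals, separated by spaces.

0.1458 117.84 1.8275

ρ = √(x²+y²) = √(-0.113² + 0.214²) = 0.24200
φ = atan2(y, x) mod 360° = atan2(0.214, -0.113) = 117.8357°
|p|² = ρ² + z² = 0.24200² + 1.806² = 3.32020
κ = 2ρ / |p|² = 2×0.24200 / 3.32020 = 0.14578
θ = 2·atan2(ρ, z) = 2·atan2(0.24200, 1.806) = 0.26641 rad
ℓ = θ/κ = 0.26641/0.14578 = 1.82754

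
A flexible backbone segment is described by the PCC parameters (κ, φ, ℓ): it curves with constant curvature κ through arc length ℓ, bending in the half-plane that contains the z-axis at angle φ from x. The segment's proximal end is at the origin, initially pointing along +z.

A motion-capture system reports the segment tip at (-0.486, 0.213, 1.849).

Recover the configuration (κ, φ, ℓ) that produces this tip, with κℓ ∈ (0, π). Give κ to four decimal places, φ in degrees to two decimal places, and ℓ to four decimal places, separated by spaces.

0.2868 156.33 1.9489

ρ = √(x²+y²) = √(-0.486² + 0.213²) = 0.53063
φ = atan2(y, x) mod 360° = atan2(0.213, -0.486) = 156.3335°
|p|² = ρ² + z² = 0.53063² + 1.849² = 3.70037
κ = 2ρ / |p|² = 2×0.53063 / 3.70037 = 0.28680
θ = 2·atan2(ρ, z) = 2·atan2(0.53063, 1.849) = 0.55894 rad
ℓ = θ/κ = 0.55894/0.28680 = 1.94890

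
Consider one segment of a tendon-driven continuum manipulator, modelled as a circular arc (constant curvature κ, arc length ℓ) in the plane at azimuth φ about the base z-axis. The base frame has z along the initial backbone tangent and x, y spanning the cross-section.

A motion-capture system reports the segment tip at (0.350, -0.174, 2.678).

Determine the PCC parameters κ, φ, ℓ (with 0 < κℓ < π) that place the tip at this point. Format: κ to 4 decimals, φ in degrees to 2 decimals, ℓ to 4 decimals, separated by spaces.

ρ = √(x²+y²) = √(0.350² + -0.174²) = 0.39087
φ = atan2(y, x) mod 360° = atan2(-0.174, 0.350) = 333.5661°
|p|² = ρ² + z² = 0.39087² + 2.678² = 7.32446
κ = 2ρ / |p|² = 2×0.39087 / 7.32446 = 0.10673
θ = 2·atan2(ρ, z) = 2·atan2(0.39087, 2.678) = 0.28986 rad
ℓ = θ/κ = 0.28986/0.10673 = 2.71587

0.1067 333.57 2.7159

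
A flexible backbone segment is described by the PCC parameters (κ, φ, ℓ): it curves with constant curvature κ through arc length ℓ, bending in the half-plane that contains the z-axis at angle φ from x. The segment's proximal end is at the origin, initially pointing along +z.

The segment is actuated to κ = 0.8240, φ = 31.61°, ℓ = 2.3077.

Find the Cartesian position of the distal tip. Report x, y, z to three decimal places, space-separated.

1.369 0.843 1.148

θ = κ·ℓ = 0.8240 × 2.3077 = 1.90154 rad
ρ = (1 − cos θ)/κ = (1 − -0.32475)/0.8240 = 1.60771
z = sin θ / κ = 0.94580/0.8240 = 1.14781
x = ρ cos φ = 1.60771 × cos(31.61°) = 1.36918
y = ρ sin φ = 1.60771 × sin(31.61°) = 0.84266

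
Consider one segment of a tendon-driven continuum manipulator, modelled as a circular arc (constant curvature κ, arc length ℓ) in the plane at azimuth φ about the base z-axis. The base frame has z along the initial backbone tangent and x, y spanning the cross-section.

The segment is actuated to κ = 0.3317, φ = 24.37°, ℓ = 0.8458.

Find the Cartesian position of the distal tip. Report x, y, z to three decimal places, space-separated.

θ = κ·ℓ = 0.3317 × 0.8458 = 0.28055 rad
ρ = (1 − cos θ)/κ = (1 − 0.96090)/0.3317 = 0.11787
z = sin θ / κ = 0.27689/0.3317 = 0.83475
x = ρ cos φ = 0.11787 × cos(24.37°) = 0.10737
y = ρ sin φ = 0.11787 × sin(24.37°) = 0.04864

0.107 0.049 0.835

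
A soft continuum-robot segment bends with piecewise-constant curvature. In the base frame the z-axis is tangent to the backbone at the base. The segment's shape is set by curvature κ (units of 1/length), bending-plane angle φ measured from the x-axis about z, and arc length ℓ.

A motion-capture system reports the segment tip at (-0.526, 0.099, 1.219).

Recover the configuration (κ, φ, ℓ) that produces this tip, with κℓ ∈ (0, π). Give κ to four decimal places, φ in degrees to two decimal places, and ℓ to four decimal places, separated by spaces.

0.6040 169.34 1.3701

ρ = √(x²+y²) = √(-0.526² + 0.099²) = 0.53524
φ = atan2(y, x) mod 360° = atan2(0.099, -0.526) = 169.3409°
|p|² = ρ² + z² = 0.53524² + 1.219² = 1.77244
κ = 2ρ / |p|² = 2×0.53524 / 1.77244 = 0.60395
θ = 2·atan2(ρ, z) = 2·atan2(0.53524, 1.219) = 0.82747 rad
ℓ = θ/κ = 0.82747/0.60395 = 1.37008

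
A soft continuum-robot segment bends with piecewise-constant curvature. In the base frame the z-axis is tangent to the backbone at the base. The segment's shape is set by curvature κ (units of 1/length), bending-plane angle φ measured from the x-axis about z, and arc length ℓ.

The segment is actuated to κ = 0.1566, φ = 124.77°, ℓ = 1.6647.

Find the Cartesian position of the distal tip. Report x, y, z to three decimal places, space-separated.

-0.123 0.177 1.646

θ = κ·ℓ = 0.1566 × 1.6647 = 0.26069 rad
ρ = (1 − cos θ)/κ = (1 − 0.96621)/0.1566 = 0.21576
z = sin θ / κ = 0.25775/0.1566 = 1.64591
x = ρ cos φ = 0.21576 × cos(124.77°) = -0.12304
y = ρ sin φ = 0.21576 × sin(124.77°) = 0.17724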